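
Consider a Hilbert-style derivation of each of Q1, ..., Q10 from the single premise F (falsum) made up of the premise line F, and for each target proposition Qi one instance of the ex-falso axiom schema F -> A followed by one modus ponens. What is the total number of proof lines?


Ex falso, line by line:
- 1 premise line (F)
- 10 targets, each needing 1 axiom instance (F -> Qi) + 1 MP = 2 lines: 2 * 10 = 20
Total = 1 + 20 = 21 lines.

21


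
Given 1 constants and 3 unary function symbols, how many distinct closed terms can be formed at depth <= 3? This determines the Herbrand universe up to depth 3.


Herbrand terms by depth:
Depth 0: 1 constants
Depth 1: 3 new terms (running total: 4)
Depth 2: 9 new terms (running total: 13)
Depth 3: 27 new terms (running total: 40)
Total distinct ground terms = 40

40


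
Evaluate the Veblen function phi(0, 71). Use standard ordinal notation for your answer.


phi(0, 71):
phi(0, beta) = omega^beta by definition.
phi(0, 71) = omega^71

omega^71


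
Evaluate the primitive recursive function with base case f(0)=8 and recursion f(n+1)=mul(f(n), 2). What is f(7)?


f(0) = 8
f(1) = mul(f(0), 2) = mul(8, 2) = 16
f(2) = mul(f(1), 2) = mul(16, 2) = 32
f(3) = mul(f(2), 2) = mul(32, 2) = 64
f(4) = mul(f(3), 2) = mul(64, 2) = 128
f(5) = mul(f(4), 2) = mul(128, 2) = 256
f(6) = mul(f(5), 2) = mul(256, 2) = 512
f(7) = mul(f(6), 2) = mul(512, 2) = 1024


1024


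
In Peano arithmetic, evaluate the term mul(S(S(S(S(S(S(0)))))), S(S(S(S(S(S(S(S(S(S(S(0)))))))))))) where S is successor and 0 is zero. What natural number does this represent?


mul(S^6(0), S^11(0)):
S^6(0) = 6
S^11(0) = 11
6 * 11 = 66

66


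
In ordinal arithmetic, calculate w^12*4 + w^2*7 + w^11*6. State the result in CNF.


Ordinal addition (w^12*4 + w^2*7) + w^11*6:
alpha's leading term has exponent 12 > beta's exponent 11, so it survives.
alpha's tail term has exponent 2 < beta's exponent 11, so it is absorbed by beta.
In ordinal addition, any term followed by a strictly larger-exponent term is absorbed.
Result = w^12*4 + w^11*6

w^12*4 + w^11*6


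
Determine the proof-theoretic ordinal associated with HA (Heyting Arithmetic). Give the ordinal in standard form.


The proof-theoretic ordinal of HA (Heyting Arithmetic) is a standard result in ordinal analysis.
This ordinal is the supremum of order types of primitive recursive well-orderings
that the theory can prove to be well-ordered.
For HA (Heyting Arithmetic), the proof-theoretic ordinal is epsilon_0.

epsilon_0


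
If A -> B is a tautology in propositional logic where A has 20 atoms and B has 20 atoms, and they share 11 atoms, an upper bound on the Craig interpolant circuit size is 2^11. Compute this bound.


Shared atoms = 11
Craig interpolant size bound = 2^11
= 2048

2048


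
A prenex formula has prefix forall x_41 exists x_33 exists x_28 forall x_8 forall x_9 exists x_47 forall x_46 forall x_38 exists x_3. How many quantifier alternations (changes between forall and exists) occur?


Walk the prefix and count type changes:
  position 1: forall -> exists <-- alternation
  position 2: exists -> exists
  position 3: exists -> forall <-- alternation
  position 4: forall -> forall
  position 5: forall -> exists <-- alternation
  position 6: exists -> forall <-- alternation
  position 7: forall -> forall
  position 8: forall -> exists <-- alternation
Total alternations = 5

5


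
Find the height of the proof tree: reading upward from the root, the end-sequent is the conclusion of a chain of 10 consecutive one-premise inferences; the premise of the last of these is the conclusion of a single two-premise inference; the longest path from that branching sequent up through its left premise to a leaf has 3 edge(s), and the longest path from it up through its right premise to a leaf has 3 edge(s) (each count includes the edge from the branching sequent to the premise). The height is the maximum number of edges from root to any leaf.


Longest path through the left premise: 3 edges (measured from the branching sequent)
Longest path through the right premise: 3 edges
Height of the subtree rooted at the branching sequent: max(3, 3) = 3
The branching sequent sits 10 edges above the root (the chain of one-premise inferences), so height = 3 + 10 = 13

13


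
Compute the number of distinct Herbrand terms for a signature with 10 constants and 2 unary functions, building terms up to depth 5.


Herbrand terms by depth:
Depth 0: 10 constants
Depth 1: 20 new terms (running total: 30)
Depth 2: 40 new terms (running total: 70)
Depth 3: 80 new terms (running total: 150)
Depth 4: 160 new terms (running total: 310)
Depth 5: 320 new terms (running total: 630)
Total distinct ground terms = 630

630


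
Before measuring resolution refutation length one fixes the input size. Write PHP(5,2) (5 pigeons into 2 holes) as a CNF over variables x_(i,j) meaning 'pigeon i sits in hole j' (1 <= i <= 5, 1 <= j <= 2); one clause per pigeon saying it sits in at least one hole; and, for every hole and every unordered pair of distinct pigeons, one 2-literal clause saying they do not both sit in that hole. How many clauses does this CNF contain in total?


PHP(5,2): 5 pigeons, 2 holes, 5*2 = 10 variables.
- pigeon clauses: one per pigeon -> 5 clauses
- hole clauses: 2 holes * C(5,2) = 2 * 10 -> 20 clauses
Total clauses = 5 + 20 = 25

25


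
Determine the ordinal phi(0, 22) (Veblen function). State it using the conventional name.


phi(0, 22):
phi(0, beta) = omega^beta by definition.
phi(0, 22) = omega^22

omega^22


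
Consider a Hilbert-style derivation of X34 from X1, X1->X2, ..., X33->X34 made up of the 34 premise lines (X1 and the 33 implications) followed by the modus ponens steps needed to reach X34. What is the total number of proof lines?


We have 34 premise lines: X1 and 33 implications.
Each implication is detached once by MP, giving 33 MP lines.
34 premise lines + 33 MP lines = 67 total lines.

67


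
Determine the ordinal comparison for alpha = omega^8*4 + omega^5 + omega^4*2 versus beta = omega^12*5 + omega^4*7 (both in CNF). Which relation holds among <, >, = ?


Compare term by term from highest exponent:
alpha = omega^8*4 + omega^5 + omega^4*2
beta = omega^12*5 + omega^4*7
Term 1: alpha has omega^8*4, beta has omega^12*5
Term 2: alpha has omega^5*1, beta has omega^4*7
Term 3: alpha has omega^4*2, beta has omega^0*0
Result: alpha < beta

alpha < beta


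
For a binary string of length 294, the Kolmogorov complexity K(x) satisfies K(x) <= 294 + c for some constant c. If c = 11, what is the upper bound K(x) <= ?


K(x) <= |x| + c = 294 + 11 = 305

305


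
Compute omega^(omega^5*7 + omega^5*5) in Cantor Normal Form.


omega^(omega^5*7 + omega^5*5):
Both terms of the exponent have the same exponent 5, so they merge: omega^5*7 + omega^5*5 = omega^5*(7+5) = omega^5*12.
omega raised to a CNF ordinal is a single CNF term: Result = omega^(omega^5*12)

omega^(omega^5*12)


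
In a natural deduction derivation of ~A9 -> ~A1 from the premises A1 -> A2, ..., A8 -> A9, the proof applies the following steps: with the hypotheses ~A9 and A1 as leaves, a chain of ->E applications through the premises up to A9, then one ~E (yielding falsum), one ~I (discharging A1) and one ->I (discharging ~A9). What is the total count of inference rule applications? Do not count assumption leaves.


From hypothesis A1, 8 ->E steps along the 8 premises yield A9.
~E with hypothesis ~A9 gives falsum (1 node); ~I discharging A1 gives ~A1 (1 node); ->I discharging ~A9 gives the goal (1 node).
Total = 8 + 3 = 11 inference nodes.

11


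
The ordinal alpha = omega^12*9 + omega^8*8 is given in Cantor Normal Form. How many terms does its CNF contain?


CNF: omega^12*9 + omega^8*8
Count the summands separated by '+':
  term 1: omega^12*9
  term 2: omega^8*8
Total terms = 2

2


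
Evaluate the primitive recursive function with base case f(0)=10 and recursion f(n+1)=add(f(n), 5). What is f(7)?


f(0) = 10
f(1) = add(f(0), 5) = add(10, 5) = 15
f(2) = add(f(1), 5) = add(15, 5) = 20
f(3) = add(f(2), 5) = add(20, 5) = 25
f(4) = add(f(3), 5) = add(25, 5) = 30
f(5) = add(f(4), 5) = add(30, 5) = 35
f(6) = add(f(5), 5) = add(35, 5) = 40
f(7) = add(f(6), 5) = add(40, 5) = 45


45


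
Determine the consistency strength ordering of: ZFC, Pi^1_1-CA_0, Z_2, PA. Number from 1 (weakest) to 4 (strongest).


Ordering by consistency strength:
1. PA
2. Pi^1_1-CA_0
3. Z_2
4. ZFC


ZFC=4, Pi^1_1-CA_0=2, Z_2=3, PA=1


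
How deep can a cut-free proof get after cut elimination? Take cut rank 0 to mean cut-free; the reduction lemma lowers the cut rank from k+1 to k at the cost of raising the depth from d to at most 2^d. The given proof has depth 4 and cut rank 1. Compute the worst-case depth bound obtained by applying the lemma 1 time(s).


Each rank reduction sends depth d to at most 2^d; cut rank r needs r reductions.
2_0(4) = 4
2_1(4) = 2^4 = 16
Cut-free depth bound = 16

16


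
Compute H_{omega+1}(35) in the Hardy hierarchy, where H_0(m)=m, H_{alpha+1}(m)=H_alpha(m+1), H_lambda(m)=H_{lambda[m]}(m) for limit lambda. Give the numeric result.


H_{omega+1}(35):
Unwind the 1 successor steps: H_{omega+1}(35) = H_omega(35+1) = H_omega(36).
H_omega(m) = H_m(m) = m + m = 2m.
Result = 2 * 36 = 72

72


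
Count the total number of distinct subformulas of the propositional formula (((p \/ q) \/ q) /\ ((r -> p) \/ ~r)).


Formula: (((p \/ q) \/ q) /\ ((r -> p) \/ ~r))
Subformulas found:
  1. q
  2. r
  3. p
  4. ~r
  5. (p \/ q)
  6. (r -> p)
  7. ((p \/ q) \/ q)
  8. ((r -> p) \/ ~r)
  9. (((p \/ q) \/ q) /\ ((r -> p) \/ ~r))
Total distinct subformulas = 9

9


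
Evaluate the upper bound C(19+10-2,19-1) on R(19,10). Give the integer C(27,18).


R(19,10) <= C(19+10-2, 19-1) = C(27, 18)
C(27, 18) = 27! / (18! * 9!)
= 4686825

4686825


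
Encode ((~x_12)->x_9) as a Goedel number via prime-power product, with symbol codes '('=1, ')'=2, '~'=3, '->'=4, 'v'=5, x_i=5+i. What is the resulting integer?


Formula: ((~x_12)->x_9)
Symbol codes: [1, 1, 3, 17, 2, 4, 14, 2]
Primes: [2, 3, 5, 7, 11, 13, 17, 19]
p_1^1 = 2^1 = 2
p_2^1 = 3^1 = 3
p_3^3 = 5^3 = 125
p_4^17 = 7^17 = 232630513987207
p_5^2 = 11^2 = 121
p_6^4 = 13^4 = 28561
p_7^14 = 17^14 = 168377826559400929
p_8^2 = 19^2 = 361
Product = 36650408904531440549577366616500747109817250

36650408904531440549577366616500747109817250


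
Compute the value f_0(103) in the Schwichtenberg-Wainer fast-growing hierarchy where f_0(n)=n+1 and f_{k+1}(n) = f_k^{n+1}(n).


f_0(103) = 103 + 1 = 104

104


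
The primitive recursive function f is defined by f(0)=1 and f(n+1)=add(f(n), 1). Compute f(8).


f(0) = 1
f(1) = add(f(0), 1) = add(1, 1) = 2
f(2) = add(f(1), 1) = add(2, 1) = 3
f(3) = add(f(2), 1) = add(3, 1) = 4
f(4) = add(f(3), 1) = add(4, 1) = 5
f(5) = add(f(4), 1) = add(5, 1) = 6
f(6) = add(f(5), 1) = add(6, 1) = 7
f(7) = add(f(6), 1) = add(7, 1) = 8
f(8) = add(f(7), 1) = add(8, 1) = 9


9


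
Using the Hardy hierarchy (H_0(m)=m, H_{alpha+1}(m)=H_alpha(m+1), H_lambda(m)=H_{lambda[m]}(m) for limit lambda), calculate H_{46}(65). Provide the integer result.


H_46(65):
For finite ordinals k, H_k(n) = n + k (each successor step adds 1).
H_46(65) = 65 + 46 = 111

111


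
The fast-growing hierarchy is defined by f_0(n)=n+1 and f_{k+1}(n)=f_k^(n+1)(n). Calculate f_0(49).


f_0(49) = 49 + 1 = 50

50


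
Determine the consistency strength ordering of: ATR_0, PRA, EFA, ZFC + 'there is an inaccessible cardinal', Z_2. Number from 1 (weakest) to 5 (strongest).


Ordering by consistency strength:
1. EFA
2. PRA
3. ATR_0
4. Z_2
5. ZFC + 'there is an inaccessible cardinal'


ATR_0=3, PRA=2, EFA=1, ZFC + 'there is an inaccessible cardinal'=5, Z_2=4


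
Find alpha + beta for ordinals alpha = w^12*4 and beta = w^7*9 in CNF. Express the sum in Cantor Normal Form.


Ordinal addition w^12*4 + w^7*9:
Leading exponent of alpha (12) > leading exponent of beta (7).
Since alpha's term has higher exponent than beta's leading term,
the sum is simply alpha followed by beta.
Result = w^12*4 + w^7*9

w^12*4 + w^7*9


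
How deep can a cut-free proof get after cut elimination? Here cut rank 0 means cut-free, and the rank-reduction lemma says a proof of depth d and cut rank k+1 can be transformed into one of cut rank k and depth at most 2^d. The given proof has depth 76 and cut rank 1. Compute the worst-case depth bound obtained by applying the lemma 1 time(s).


Each rank reduction sends depth d to at most 2^d; cut rank r needs r reductions.
2_0(76) = 76
2_1(76) = 2^76 = 75557863725914323419136
Cut-free depth bound = 75557863725914323419136

75557863725914323419136


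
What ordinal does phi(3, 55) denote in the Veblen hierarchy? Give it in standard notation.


phi(3, 55):
phi(3, beta) = eta_beta (the beta-th eta number, fixed point of zeta).
phi(3, 55) = eta_55

eta_55


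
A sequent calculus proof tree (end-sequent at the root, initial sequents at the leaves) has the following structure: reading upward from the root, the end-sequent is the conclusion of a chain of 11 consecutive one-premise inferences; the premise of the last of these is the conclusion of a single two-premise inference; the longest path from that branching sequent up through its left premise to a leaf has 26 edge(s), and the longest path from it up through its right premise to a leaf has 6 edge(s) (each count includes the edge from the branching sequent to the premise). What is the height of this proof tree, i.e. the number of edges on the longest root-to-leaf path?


Longest path through the left premise: 26 edges (measured from the branching sequent)
Longest path through the right premise: 6 edges
Height of the subtree rooted at the branching sequent: max(26, 6) = 26
The branching sequent sits 11 edges above the root (the chain of one-premise inferences), so height = 26 + 11 = 37

37


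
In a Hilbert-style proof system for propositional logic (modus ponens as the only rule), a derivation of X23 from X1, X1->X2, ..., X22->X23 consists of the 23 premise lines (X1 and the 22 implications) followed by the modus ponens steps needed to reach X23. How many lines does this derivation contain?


We have 23 premise lines: X1 and 22 implications.
Each implication is detached once by MP, giving 22 MP lines.
23 premise lines + 22 MP lines = 45 total lines.

45


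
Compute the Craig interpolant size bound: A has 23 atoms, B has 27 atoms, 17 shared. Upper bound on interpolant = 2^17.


Shared atoms = 17
Craig interpolant size bound = 2^17
= 131072

131072


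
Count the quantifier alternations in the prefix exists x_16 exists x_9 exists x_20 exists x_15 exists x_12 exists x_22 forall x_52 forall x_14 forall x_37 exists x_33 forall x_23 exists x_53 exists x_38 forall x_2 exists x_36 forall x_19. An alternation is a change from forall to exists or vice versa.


Walk the prefix and count type changes:
  position 1: exists -> exists
  position 2: exists -> exists
  position 3: exists -> exists
  position 4: exists -> exists
  position 5: exists -> exists
  position 6: exists -> forall <-- alternation
  position 7: forall -> forall
  position 8: forall -> forall
  position 9: forall -> exists <-- alternation
  position 10: exists -> forall <-- alternation
  position 11: forall -> exists <-- alternation
  position 12: exists -> exists
  position 13: exists -> forall <-- alternation
  position 14: forall -> exists <-- alternation
  position 15: exists -> forall <-- alternation
Total alternations = 7

7


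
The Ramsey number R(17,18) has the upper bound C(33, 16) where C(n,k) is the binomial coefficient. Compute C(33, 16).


R(17,18) <= C(17+18-2, 17-1) = C(33, 16)
C(33, 16) = 33! / (16! * 17!)
= 1166803110

1166803110


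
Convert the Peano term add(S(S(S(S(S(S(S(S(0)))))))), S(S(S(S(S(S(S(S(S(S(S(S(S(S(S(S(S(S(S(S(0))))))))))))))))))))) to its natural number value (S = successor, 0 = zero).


add(S^8(0), S^20(0)):
S^8(0) = 8
S^20(0) = 20
8 + 20 = 28

28


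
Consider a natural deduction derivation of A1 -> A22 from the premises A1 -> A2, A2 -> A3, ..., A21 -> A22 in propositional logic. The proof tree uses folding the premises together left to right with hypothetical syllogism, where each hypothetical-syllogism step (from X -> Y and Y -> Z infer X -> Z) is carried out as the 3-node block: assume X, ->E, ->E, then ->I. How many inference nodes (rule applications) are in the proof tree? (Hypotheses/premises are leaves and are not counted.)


There are 21 premises in the chain. The first HS step combines premises 1 and 2; each further premise needs one more HS step.
So 21 premises require 21 - 1 = 20 hypothetical-syllogism steps.
Each HS step uses 3 inference nodes (->E, ->E, ->I).
20 * 3 = 60 total inference nodes.

60


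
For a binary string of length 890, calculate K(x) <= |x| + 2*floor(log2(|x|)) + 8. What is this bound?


floor(log2(890)) = 9
2 * 9 = 18
K(x) <= 890 + 18 + 8 = 916

916


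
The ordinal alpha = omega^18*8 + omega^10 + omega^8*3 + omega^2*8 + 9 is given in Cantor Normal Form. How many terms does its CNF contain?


CNF: omega^18*8 + omega^10 + omega^8*3 + omega^2*8 + 9
Count the summands separated by '+':
  term 1: omega^18*8
  term 2: omega^10
  term 3: omega^8*3
  term 4: omega^2*8
  term 5: 9
Total terms = 5

5


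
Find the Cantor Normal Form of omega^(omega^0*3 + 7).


omega^(omega^0*3 + 7):
omega^0 = 1, so the exponent is 3 + 7 = 10 (finite ordinal addition).
Result = omega^10, already a single CNF term.

omega^10


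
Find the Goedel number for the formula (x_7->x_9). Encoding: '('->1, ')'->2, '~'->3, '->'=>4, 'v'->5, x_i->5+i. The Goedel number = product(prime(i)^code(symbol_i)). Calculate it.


Formula: (x_7->x_9)
Symbol codes: [1, 12, 4, 14, 2]
Primes: [2, 3, 5, 7, 11]
p_1^1 = 2^1 = 2
p_2^12 = 3^12 = 531441
p_3^4 = 5^4 = 625
p_4^14 = 7^14 = 678223072849
p_5^2 = 11^2 = 121
Product = 54515876643764243111250

54515876643764243111250


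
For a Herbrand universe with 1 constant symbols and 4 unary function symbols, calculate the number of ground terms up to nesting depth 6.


Herbrand terms by depth:
Depth 0: 1 constants
Depth 1: 4 new terms (running total: 5)
Depth 2: 16 new terms (running total: 21)
Depth 3: 64 new terms (running total: 85)
Depth 4: 256 new terms (running total: 341)
Depth 5: 1024 new terms (running total: 1365)
Depth 6: 4096 new terms (running total: 5461)
Total distinct ground terms = 5461

5461


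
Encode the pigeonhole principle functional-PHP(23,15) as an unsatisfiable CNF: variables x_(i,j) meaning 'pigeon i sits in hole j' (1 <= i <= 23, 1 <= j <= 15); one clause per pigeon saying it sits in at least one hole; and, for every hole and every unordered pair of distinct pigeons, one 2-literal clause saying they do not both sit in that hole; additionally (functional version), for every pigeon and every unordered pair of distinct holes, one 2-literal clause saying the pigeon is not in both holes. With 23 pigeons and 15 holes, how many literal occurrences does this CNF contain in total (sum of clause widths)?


functional-PHP(23,15): 23 pigeons, 15 holes, 23*15 = 345 variables.
- pigeon clauses: one per pigeon -> 23 clauses of width 15 -> 345 literals
- hole clauses: 15 holes * C(23,2) = 15 * 253 -> 3795 clauses of width 2 -> 7590 literals
- functional clauses: 23 pigeons * C(15,2) = 23 * 105 -> 2415 clauses of width 2 -> 4830 literals
Total literal occurrences = 345 + 7590 + 4830 = 12765

12765


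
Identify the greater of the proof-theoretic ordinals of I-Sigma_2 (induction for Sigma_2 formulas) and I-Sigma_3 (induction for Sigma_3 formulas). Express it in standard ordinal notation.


Proof-theoretic ordinal of I-Sigma_2 (induction for Sigma_2 formulas): omega^(omega^omega)
Proof-theoretic ordinal of I-Sigma_3 (induction for Sigma_3 formulas): omega^(omega^(omega^omega))
Comparing: omega^(omega^omega) < omega^(omega^(omega^omega)).
The larger ordinal is omega^(omega^(omega^omega)) (from I-Sigma_3 (induction for Sigma_3 formulas)).

omega^(omega^(omega^omega))


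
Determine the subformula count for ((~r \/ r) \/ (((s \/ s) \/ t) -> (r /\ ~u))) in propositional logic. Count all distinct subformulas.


Formula: ((~r \/ r) \/ (((s \/ s) \/ t) -> (r /\ ~u)))
Subformulas found:
  1. u
  2. s
  3. r
  4. t
  5. ~u
  6. ~r
  7. (s \/ s)
  8. (~r \/ r)
  9. (r /\ ~u)
  10. ((s \/ s) \/ t)
  11. (((s \/ s) \/ t) -> (r /\ ~u))
  12. ((~r \/ r) \/ (((s \/ s) \/ t) -> (r /\ ~u)))
Total distinct subformulas = 12

12


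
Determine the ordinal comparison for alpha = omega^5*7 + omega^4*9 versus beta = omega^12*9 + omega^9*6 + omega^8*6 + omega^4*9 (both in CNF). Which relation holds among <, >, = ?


Compare term by term from highest exponent:
alpha = omega^5*7 + omega^4*9
beta = omega^12*9 + omega^9*6 + omega^8*6 + omega^4*9
Term 1: alpha has omega^5*7, beta has omega^12*9
Term 2: alpha has omega^4*9, beta has omega^9*6
Term 3: alpha has omega^0*0, beta has omega^8*6
Term 4: alpha has omega^0*0, beta has omega^4*9
Result: alpha < beta

alpha < beta


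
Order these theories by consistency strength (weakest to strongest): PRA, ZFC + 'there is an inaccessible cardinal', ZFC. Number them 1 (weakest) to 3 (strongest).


Ordering by consistency strength:
1. PRA
2. ZFC
3. ZFC + 'there is an inaccessible cardinal'


PRA=1, ZFC + 'there is an inaccessible cardinal'=3, ZFC=2


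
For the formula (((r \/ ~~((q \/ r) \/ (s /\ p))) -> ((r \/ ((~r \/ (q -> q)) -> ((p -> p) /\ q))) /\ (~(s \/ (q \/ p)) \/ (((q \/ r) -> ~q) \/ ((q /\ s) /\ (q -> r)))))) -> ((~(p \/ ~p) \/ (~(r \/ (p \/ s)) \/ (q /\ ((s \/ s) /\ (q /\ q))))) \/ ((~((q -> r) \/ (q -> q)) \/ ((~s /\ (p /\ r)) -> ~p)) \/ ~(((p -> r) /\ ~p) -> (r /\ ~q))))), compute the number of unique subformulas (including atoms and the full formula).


Formula: (((r \/ ~~((q \/ r) \/ (s /\ p))) -> ((r \/ ((~r \/ (q -> q)) -> ((p -> p) /\ q))) /\ (~(s \/ (q \/ p)) \/ (((q \/ r) -> ~q) \/ ((q /\ s) /\ (q -> r)))))) -> ((~(p \/ ~p) \/ (~(r \/ (p \/ s)) \/ (q /\ ((s \/ s) /\ (q /\ q))))) \/ ((~((q -> r) \/ (q -> q)) \/ ((~s /\ (p /\ r)) -> ~p)) \/ ~(((p -> r) /\ ~p) -> (r /\ ~q)))))
Subformulas found:
  1. r
  2. p
  3. q
  4. s
  5. ~p
  6. ~s
  7. ~r
  8. ~q
  9. (s \/ s)
  10. (q \/ p)
  11. (q /\ q)
  12. (p /\ r)
  13. (q -> q)
  14. (p -> p)
  15. (q -> r)
  16. (p -> r)
  17. (s /\ p)
  18. (q \/ r)
  19. (q /\ s)
  20. (p \/ s)
  21. (p \/ ~p)
  22. (r /\ ~q)
  23. ~(p \/ ~p)
  24. ((p -> p) /\ q)
  25. (r \/ (p \/ s))
  26. (s \/ (q \/ p))
  27. (~s /\ (p /\ r))
  28. ~(s \/ (q \/ p))
  29. ((p -> r) /\ ~p)
  30. ~(r \/ (p \/ s))
  31. ((q \/ r) -> ~q)
  32. (~r \/ (q -> q))
  33. ((s \/ s) /\ (q /\ q))
  34. ((q -> r) \/ (q -> q))
  35. ((q /\ s) /\ (q -> r))
  36. ((q \/ r) \/ (s /\ p))
  37. ~((q -> r) \/ (q -> q))
  38. ~((q \/ r) \/ (s /\ p))
  39. ((~s /\ (p /\ r)) -> ~p)
  40. ~~((q \/ r) \/ (s /\ p))
  41. (q /\ ((s \/ s) /\ (q /\ q)))
  42. (((p -> r) /\ ~p) -> (r /\ ~q))
  43. (r \/ ~~((q \/ r) \/ (s /\ p)))
  44. ~(((p -> r) /\ ~p) -> (r /\ ~q))
  45. ((~r \/ (q -> q)) -> ((p -> p) /\ q))
  46. (((q \/ r) -> ~q) \/ ((q /\ s) /\ (q -> r)))
  47. (r \/ ((~r \/ (q -> q)) -> ((p -> p) /\ q)))
  48. (~(r \/ (p \/ s)) \/ (q /\ ((s \/ s) /\ (q /\ q))))
  49. (~((q -> r) \/ (q -> q)) \/ ((~s /\ (p /\ r)) -> ~p))
  50. (~(s \/ (q \/ p)) \/ (((q \/ r) -> ~q) \/ ((q /\ s) /\ (q -> r))))
  51. (~(p \/ ~p) \/ (~(r \/ (p \/ s)) \/ (q /\ ((s \/ s) /\ (q /\ q)))))
  52. ((~((q -> r) \/ (q -> q)) \/ ((~s /\ (p /\ r)) -> ~p)) \/ ~(((p -> r) /\ ~p) -> (r /\ ~q)))
  53. ((r \/ ((~r \/ (q -> q)) -> ((p -> p) /\ q))) /\ (~(s \/ (q \/ p)) \/ (((q \/ r) -> ~q) \/ ((q /\ s) /\ (q -> r)))))
  54. ((r \/ ~~((q \/ r) \/ (s /\ p))) -> ((r \/ ((~r \/ (q -> q)) -> ((p -> p) /\ q))) /\ (~(s \/ (q \/ p)) \/ (((q \/ r) -> ~q) \/ ((q /\ s) /\ (q -> r))))))
  55. ((~(p \/ ~p) \/ (~(r \/ (p \/ s)) \/ (q /\ ((s \/ s) /\ (q /\ q))))) \/ ((~((q -> r) \/ (q -> q)) \/ ((~s /\ (p /\ r)) -> ~p)) \/ ~(((p -> r) /\ ~p) -> (r /\ ~q))))
  56. (((r \/ ~~((q \/ r) \/ (s /\ p))) -> ((r \/ ((~r \/ (q -> q)) -> ((p -> p) /\ q))) /\ (~(s \/ (q \/ p)) \/ (((q \/ r) -> ~q) \/ ((q /\ s) /\ (q -> r)))))) -> ((~(p \/ ~p) \/ (~(r \/ (p \/ s)) \/ (q /\ ((s \/ s) /\ (q /\ q))))) \/ ((~((q -> r) \/ (q -> q)) \/ ((~s /\ (p /\ r)) -> ~p)) \/ ~(((p -> r) /\ ~p) -> (r /\ ~q)))))
Total distinct subformulas = 56

56


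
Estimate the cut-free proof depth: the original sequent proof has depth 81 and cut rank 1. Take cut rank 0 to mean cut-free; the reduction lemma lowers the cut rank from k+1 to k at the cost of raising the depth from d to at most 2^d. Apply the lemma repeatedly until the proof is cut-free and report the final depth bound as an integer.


Each rank reduction sends depth d to at most 2^d; cut rank r needs r reductions.
2_0(81) = 81
2_1(81) = 2^81 = 2417851639229258349412352
Cut-free depth bound = 2417851639229258349412352

2417851639229258349412352


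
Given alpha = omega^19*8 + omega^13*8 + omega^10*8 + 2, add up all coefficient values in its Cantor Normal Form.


CNF: omega^19*8 + omega^13*8 + omega^10*8 + 2
Coefficients: 8 + 8 + 8 + 2 = 26

26


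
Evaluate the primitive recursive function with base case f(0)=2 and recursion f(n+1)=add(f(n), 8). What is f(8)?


f(0) = 2
f(1) = add(f(0), 8) = add(2, 8) = 10
f(2) = add(f(1), 8) = add(10, 8) = 18
f(3) = add(f(2), 8) = add(18, 8) = 26
f(4) = add(f(3), 8) = add(26, 8) = 34
f(5) = add(f(4), 8) = add(34, 8) = 42
f(6) = add(f(5), 8) = add(42, 8) = 50
f(7) = add(f(6), 8) = add(50, 8) = 58
f(8) = add(f(7), 8) = add(58, 8) = 66


66


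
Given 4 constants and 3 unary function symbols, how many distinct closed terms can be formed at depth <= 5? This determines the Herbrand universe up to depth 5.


Herbrand terms by depth:
Depth 0: 4 constants
Depth 1: 12 new terms (running total: 16)
Depth 2: 36 new terms (running total: 52)
Depth 3: 108 new terms (running total: 160)
Depth 4: 324 new terms (running total: 484)
Depth 5: 972 new terms (running total: 1456)
Total distinct ground terms = 1456

1456


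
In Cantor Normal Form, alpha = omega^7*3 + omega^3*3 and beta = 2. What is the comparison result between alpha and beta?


Compare term by term from highest exponent:
alpha = omega^7*3 + omega^3*3
beta = 2
Term 1: alpha has omega^7*3, beta has omega^0*2
Term 2: alpha has omega^3*3, beta has omega^0*0
Result: alpha > beta

alpha > beta


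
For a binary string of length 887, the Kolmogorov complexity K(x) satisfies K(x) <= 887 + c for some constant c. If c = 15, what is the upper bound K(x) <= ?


K(x) <= |x| + c = 887 + 15 = 902

902


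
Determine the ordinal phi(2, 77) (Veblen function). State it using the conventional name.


phi(2, 77):
phi(2, beta) = zeta_beta (the beta-th zeta number, fixed point of epsilon).
phi(2, 77) = zeta_77

zeta_77


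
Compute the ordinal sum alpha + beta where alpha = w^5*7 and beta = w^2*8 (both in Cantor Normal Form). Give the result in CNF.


Ordinal addition w^5*7 + w^2*8:
Leading exponent of alpha (5) > leading exponent of beta (2).
Since alpha's term has higher exponent than beta's leading term,
the sum is simply alpha followed by beta.
Result = w^5*7 + w^2*8

w^5*7 + w^2*8


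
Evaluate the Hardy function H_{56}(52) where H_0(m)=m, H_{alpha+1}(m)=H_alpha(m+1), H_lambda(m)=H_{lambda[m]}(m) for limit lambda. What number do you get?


H_56(52):
For finite ordinals k, H_k(n) = n + k (each successor step adds 1).
H_56(52) = 52 + 56 = 108

108


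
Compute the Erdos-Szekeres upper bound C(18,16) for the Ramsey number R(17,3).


R(17,3) <= C(17+3-2, 17-1) = C(18, 16)
C(18, 16) = 18! / (16! * 2!)
= 153

153


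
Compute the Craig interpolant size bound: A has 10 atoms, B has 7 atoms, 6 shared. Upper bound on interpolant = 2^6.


Shared atoms = 6
Craig interpolant size bound = 2^6
= 64

64


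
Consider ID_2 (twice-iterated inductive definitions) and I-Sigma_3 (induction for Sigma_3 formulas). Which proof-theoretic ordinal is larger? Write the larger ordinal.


Proof-theoretic ordinal of ID_2 (twice-iterated inductive definitions): psi_0(epsilon_{Omega_2+1})
Proof-theoretic ordinal of I-Sigma_3 (induction for Sigma_3 formulas): omega^(omega^(omega^omega))
Comparing: omega^(omega^(omega^omega)) < psi_0(epsilon_{Omega_2+1}).
The larger ordinal is psi_0(epsilon_{Omega_2+1}) (from ID_2 (twice-iterated inductive definitions)).

psi_0(epsilon_{Omega_2+1})


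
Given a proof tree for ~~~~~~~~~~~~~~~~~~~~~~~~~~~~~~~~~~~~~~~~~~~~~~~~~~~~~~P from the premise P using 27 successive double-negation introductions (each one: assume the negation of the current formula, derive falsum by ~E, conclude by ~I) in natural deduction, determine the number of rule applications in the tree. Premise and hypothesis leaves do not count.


Each double-negation introduction (from C infer ~~C) uses 2 inference nodes: one ~E (C and ~C give falsum) and one ~I (discharge ~C).
27 double negations = 27 * 2 = 54 inference nodes.

54


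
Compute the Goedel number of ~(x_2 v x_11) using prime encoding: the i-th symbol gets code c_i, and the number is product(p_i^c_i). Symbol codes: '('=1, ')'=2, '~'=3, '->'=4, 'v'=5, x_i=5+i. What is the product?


Formula: ~(x_2 v x_11)
Symbol codes: [3, 1, 7, 5, 16, 2]
Primes: [2, 3, 5, 7, 11, 13]
p_1^3 = 2^3 = 8
p_2^1 = 3^1 = 3
p_3^7 = 5^7 = 78125
p_4^5 = 7^5 = 16807
p_5^16 = 11^16 = 45949729863572161
p_6^2 = 13^2 = 169
Product = 244715309173280035083118125000

244715309173280035083118125000


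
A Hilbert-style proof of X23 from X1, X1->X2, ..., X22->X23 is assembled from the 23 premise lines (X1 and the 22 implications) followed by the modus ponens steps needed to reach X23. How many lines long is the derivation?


We have 23 premise lines: X1 and 22 implications.
Each implication is detached once by MP, giving 22 MP lines.
23 premise lines + 22 MP lines = 45 total lines.

45


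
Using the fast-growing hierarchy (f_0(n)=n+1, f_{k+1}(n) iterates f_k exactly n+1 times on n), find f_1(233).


f_1(233) = f_0^234(233)
f_0 adds 1 each time, applied 234 times.
f_1(233) = 233 + 234 = 467

467


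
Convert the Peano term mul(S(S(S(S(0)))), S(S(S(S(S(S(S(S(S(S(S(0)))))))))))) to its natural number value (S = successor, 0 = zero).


mul(S^4(0), S^11(0)):
S^4(0) = 4
S^11(0) = 11
4 * 11 = 44

44


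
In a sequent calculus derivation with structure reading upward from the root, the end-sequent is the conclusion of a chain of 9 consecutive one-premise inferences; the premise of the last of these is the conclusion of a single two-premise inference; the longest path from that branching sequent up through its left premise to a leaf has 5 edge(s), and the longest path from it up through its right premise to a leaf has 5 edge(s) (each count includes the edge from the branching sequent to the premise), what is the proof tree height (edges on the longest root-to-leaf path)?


Longest path through the left premise: 5 edges (measured from the branching sequent)
Longest path through the right premise: 5 edges
Height of the subtree rooted at the branching sequent: max(5, 5) = 5
The branching sequent sits 9 edges above the root (the chain of one-premise inferences), so height = 5 + 9 = 14

14


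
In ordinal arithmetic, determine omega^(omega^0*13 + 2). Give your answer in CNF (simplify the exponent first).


omega^(omega^0*13 + 2):
omega^0 = 1, so the exponent is 13 + 2 = 15 (finite ordinal addition).
Result = omega^15, already a single CNF term.

omega^15


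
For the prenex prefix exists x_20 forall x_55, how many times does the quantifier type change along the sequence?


Walk the prefix and count type changes:
  position 1: exists -> forall <-- alternation
Total alternations = 1

1


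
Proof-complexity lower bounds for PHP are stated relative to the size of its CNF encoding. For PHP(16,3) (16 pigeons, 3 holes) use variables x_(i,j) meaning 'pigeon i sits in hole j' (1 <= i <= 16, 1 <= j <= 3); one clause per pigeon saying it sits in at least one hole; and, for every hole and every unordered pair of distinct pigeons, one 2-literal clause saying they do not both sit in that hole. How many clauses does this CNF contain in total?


PHP(16,3): 16 pigeons, 3 holes, 16*3 = 48 variables.
- pigeon clauses: one per pigeon -> 16 clauses
- hole clauses: 3 holes * C(16,2) = 3 * 120 -> 360 clauses
Total clauses = 16 + 360 = 376

376


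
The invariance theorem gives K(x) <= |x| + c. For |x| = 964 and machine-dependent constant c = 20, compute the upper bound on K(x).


K(x) <= |x| + c = 964 + 20 = 984

984


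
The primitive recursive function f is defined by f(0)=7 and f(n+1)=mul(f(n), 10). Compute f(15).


f(0) = 7
f(1) = mul(f(0), 10) = mul(7, 10) = 70
f(2) = mul(f(1), 10) = mul(70, 10) = 700
f(3) = mul(f(2), 10) = mul(700, 10) = 7000
f(4) = mul(f(3), 10) = mul(7000, 10) = 70000
f(5) = mul(f(4), 10) = mul(70000, 10) = 700000
f(6) = mul(f(5), 10) = mul(700000, 10) = 7000000
f(7) = mul(f(6), 10) = mul(7000000, 10) = 70000000
f(8) = mul(f(7), 10) = mul(70000000, 10) = 700000000
f(9) = mul(f(8), 10) = mul(700000000, 10) = 7000000000
f(10) = mul(f(9), 10) = mul(7000000000, 10) = 70000000000
f(11) = mul(f(10), 10) = mul(70000000000, 10) = 700000000000
f(12) = mul(f(11), 10) = mul(700000000000, 10) = 7000000000000
f(13) = mul(f(12), 10) = mul(7000000000000, 10) = 70000000000000
f(14) = mul(f(13), 10) = mul(70000000000000, 10) = 700000000000000
f(15) = mul(f(14), 10) = mul(700000000000000, 10) = 7000000000000000


7000000000000000


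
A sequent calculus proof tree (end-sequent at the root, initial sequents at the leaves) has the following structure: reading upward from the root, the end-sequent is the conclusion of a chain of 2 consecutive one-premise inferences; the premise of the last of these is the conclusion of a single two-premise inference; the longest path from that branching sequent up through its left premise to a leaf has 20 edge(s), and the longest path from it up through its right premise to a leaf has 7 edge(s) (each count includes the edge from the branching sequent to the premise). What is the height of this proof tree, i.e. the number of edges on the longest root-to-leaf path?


Longest path through the left premise: 20 edges (measured from the branching sequent)
Longest path through the right premise: 7 edges
Height of the subtree rooted at the branching sequent: max(20, 7) = 20
The branching sequent sits 2 edges above the root (the chain of one-premise inferences), so height = 20 + 2 = 22

22


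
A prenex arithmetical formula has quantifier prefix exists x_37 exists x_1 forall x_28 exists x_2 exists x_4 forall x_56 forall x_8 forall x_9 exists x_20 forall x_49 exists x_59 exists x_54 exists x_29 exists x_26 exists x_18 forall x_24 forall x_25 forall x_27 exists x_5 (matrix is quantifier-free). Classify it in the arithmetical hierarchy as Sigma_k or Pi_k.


Leading quantifier is exists, so the class is Sigma.
Number of quantifier blocks = alternations + 1 = 8 + 1 = 9.
Classification: Sigma_9

Sigma_9


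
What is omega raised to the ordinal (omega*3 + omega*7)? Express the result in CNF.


omega^(omega*3 + omega*7):
Both terms of the exponent have the same exponent 1, so they merge: omega*3 + omega*7 = omega*(3+7) = omega*10.
omega raised to a CNF ordinal is a single CNF term: Result = omega^(omega*10)

omega^(omega*10)


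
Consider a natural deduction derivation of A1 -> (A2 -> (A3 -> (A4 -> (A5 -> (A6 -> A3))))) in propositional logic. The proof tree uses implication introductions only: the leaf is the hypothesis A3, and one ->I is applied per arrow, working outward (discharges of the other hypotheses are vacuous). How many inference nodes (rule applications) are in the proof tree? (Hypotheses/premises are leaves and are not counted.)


The formula has 6 arrows (->); its innermost consequent A3 is one of the antecedents,
so the proof starts from the hypothesis leaf A3 (not a rule application) and closes one arrow per ->I.
Building A1 -> (A2 -> (A3 -> (A4 -> (A5 -> (A6 -> A3))))) therefore takes 6 nested implication introductions.
Total inference nodes = 6

6


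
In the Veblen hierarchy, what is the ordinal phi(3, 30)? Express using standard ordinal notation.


phi(3, 30):
phi(3, beta) = eta_beta (the beta-th eta number, fixed point of zeta).
phi(3, 30) = eta_30

eta_30


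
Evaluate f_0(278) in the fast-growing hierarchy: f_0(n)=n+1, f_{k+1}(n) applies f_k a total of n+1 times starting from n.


f_0(278) = 278 + 1 = 279

279


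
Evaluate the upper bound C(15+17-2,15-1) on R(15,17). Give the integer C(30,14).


R(15,17) <= C(15+17-2, 15-1) = C(30, 14)
C(30, 14) = 30! / (14! * 16!)
= 145422675

145422675


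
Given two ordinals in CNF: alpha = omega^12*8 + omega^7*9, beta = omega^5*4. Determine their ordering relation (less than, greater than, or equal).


Compare term by term from highest exponent:
alpha = omega^12*8 + omega^7*9
beta = omega^5*4
Term 1: alpha has omega^12*8, beta has omega^5*4
Term 2: alpha has omega^7*9, beta has omega^0*0
Result: alpha > beta

alpha > beta


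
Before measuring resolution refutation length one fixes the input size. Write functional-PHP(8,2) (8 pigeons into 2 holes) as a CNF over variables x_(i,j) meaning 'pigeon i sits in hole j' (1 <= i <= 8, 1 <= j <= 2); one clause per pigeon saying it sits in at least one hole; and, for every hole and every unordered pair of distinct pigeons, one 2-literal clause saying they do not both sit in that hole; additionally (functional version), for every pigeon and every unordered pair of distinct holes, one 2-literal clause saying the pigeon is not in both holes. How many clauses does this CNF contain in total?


functional-PHP(8,2): 8 pigeons, 2 holes, 8*2 = 16 variables.
- pigeon clauses: one per pigeon -> 8 clauses
- hole clauses: 2 holes * C(8,2) = 2 * 28 -> 56 clauses
- functional clauses: 8 pigeons * C(2,2) = 8 * 1 -> 8 clauses
Total clauses = 8 + 56 + 8 = 72

72


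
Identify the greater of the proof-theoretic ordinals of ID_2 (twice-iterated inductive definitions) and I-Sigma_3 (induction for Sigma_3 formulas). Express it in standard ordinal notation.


Proof-theoretic ordinal of ID_2 (twice-iterated inductive definitions): psi_0(epsilon_{Omega_2+1})
Proof-theoretic ordinal of I-Sigma_3 (induction for Sigma_3 formulas): omega^(omega^(omega^omega))
Comparing: omega^(omega^(omega^omega)) < psi_0(epsilon_{Omega_2+1}).
The larger ordinal is psi_0(epsilon_{Omega_2+1}) (from ID_2 (twice-iterated inductive definitions)).

psi_0(epsilon_{Omega_2+1})


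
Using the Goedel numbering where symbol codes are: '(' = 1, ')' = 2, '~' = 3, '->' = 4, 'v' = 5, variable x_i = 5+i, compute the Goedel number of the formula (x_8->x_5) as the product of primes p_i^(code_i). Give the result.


Formula: (x_8->x_5)
Symbol codes: [1, 13, 4, 10, 2]
Primes: [2, 3, 5, 7, 11]
p_1^1 = 2^1 = 2
p_2^13 = 3^13 = 1594323
p_3^4 = 5^4 = 625
p_4^10 = 7^10 = 282475249
p_5^2 = 11^2 = 121
Product = 68116463944728333750

68116463944728333750


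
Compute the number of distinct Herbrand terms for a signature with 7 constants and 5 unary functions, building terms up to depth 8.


Herbrand terms by depth:
Depth 0: 7 constants
Depth 1: 35 new terms (running total: 42)
Depth 2: 175 new terms (running total: 217)
Depth 3: 875 new terms (running total: 1092)
Depth 4: 4375 new terms (running total: 5467)
Depth 5: 21875 new terms (running total: 27342)
Depth 6: 109375 new terms (running total: 136717)
Depth 7: 546875 new terms (running total: 683592)
Depth 8: 2734375 new terms (running total: 3417967)
Total distinct ground terms = 3417967

3417967


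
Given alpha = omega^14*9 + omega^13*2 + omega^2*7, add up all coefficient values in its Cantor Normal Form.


CNF: omega^14*9 + omega^13*2 + omega^2*7
Coefficients: 9 + 2 + 7 = 18

18


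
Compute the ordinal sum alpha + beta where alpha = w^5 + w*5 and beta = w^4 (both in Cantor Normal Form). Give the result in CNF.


Ordinal addition (w^5 + w*5) + w^4:
alpha's leading term has exponent 5 > beta's exponent 4, so it survives.
alpha's tail term has exponent 1 < beta's exponent 4, so it is absorbed by beta.
In ordinal addition, any term followed by a strictly larger-exponent term is absorbed.
Result = w^5 + w^4

w^5 + w^4
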